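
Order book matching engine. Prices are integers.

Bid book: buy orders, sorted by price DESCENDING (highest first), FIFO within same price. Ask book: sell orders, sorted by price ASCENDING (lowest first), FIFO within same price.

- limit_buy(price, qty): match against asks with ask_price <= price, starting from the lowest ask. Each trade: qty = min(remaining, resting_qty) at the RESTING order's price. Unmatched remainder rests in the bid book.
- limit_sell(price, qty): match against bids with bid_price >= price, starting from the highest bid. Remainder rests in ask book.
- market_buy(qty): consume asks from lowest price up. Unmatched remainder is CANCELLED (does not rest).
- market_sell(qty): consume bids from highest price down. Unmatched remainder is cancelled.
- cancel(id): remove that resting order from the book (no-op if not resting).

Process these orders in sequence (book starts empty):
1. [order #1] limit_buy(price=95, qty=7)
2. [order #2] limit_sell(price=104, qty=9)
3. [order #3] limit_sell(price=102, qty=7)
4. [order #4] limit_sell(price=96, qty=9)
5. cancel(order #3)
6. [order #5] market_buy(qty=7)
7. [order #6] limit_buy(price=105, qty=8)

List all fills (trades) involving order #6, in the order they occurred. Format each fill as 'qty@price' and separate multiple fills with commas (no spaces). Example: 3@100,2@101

Answer: 2@96,6@104

Derivation:
After op 1 [order #1] limit_buy(price=95, qty=7): fills=none; bids=[#1:7@95] asks=[-]
After op 2 [order #2] limit_sell(price=104, qty=9): fills=none; bids=[#1:7@95] asks=[#2:9@104]
After op 3 [order #3] limit_sell(price=102, qty=7): fills=none; bids=[#1:7@95] asks=[#3:7@102 #2:9@104]
After op 4 [order #4] limit_sell(price=96, qty=9): fills=none; bids=[#1:7@95] asks=[#4:9@96 #3:7@102 #2:9@104]
After op 5 cancel(order #3): fills=none; bids=[#1:7@95] asks=[#4:9@96 #2:9@104]
After op 6 [order #5] market_buy(qty=7): fills=#5x#4:7@96; bids=[#1:7@95] asks=[#4:2@96 #2:9@104]
After op 7 [order #6] limit_buy(price=105, qty=8): fills=#6x#4:2@96 #6x#2:6@104; bids=[#1:7@95] asks=[#2:3@104]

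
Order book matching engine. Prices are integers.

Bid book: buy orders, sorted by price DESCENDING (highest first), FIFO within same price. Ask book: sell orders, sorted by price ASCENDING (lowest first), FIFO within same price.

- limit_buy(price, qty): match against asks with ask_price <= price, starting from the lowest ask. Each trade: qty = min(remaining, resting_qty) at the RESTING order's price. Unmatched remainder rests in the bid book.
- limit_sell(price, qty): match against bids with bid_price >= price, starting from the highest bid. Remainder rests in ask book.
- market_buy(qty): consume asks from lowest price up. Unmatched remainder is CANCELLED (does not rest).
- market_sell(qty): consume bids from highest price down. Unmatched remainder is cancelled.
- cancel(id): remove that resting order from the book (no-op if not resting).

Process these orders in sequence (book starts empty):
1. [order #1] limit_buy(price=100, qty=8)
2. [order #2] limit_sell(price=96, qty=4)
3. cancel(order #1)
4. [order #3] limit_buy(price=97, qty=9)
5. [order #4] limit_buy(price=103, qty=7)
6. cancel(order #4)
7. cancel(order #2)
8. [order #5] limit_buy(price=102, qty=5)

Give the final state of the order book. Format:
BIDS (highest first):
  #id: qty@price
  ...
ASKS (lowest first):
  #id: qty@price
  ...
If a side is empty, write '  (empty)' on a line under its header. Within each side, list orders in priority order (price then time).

Answer: BIDS (highest first):
  #5: 5@102
  #3: 9@97
ASKS (lowest first):
  (empty)

Derivation:
After op 1 [order #1] limit_buy(price=100, qty=8): fills=none; bids=[#1:8@100] asks=[-]
After op 2 [order #2] limit_sell(price=96, qty=4): fills=#1x#2:4@100; bids=[#1:4@100] asks=[-]
After op 3 cancel(order #1): fills=none; bids=[-] asks=[-]
After op 4 [order #3] limit_buy(price=97, qty=9): fills=none; bids=[#3:9@97] asks=[-]
After op 5 [order #4] limit_buy(price=103, qty=7): fills=none; bids=[#4:7@103 #3:9@97] asks=[-]
After op 6 cancel(order #4): fills=none; bids=[#3:9@97] asks=[-]
After op 7 cancel(order #2): fills=none; bids=[#3:9@97] asks=[-]
After op 8 [order #5] limit_buy(price=102, qty=5): fills=none; bids=[#5:5@102 #3:9@97] asks=[-]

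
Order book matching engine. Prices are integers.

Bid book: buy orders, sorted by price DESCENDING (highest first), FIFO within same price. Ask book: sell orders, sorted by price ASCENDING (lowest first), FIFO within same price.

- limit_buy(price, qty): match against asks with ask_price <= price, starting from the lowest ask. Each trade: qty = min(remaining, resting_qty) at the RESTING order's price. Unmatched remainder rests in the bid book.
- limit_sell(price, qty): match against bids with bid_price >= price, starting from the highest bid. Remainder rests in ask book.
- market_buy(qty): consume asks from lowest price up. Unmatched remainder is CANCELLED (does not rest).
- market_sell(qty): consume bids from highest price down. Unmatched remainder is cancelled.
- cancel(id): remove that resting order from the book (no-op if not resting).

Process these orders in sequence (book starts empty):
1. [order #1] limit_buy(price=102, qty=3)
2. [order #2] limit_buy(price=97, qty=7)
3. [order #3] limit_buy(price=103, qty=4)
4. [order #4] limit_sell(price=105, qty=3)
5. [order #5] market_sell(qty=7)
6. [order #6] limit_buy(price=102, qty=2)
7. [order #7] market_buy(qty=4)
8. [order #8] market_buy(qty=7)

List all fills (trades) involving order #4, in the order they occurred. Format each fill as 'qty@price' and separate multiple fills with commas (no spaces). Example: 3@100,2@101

After op 1 [order #1] limit_buy(price=102, qty=3): fills=none; bids=[#1:3@102] asks=[-]
After op 2 [order #2] limit_buy(price=97, qty=7): fills=none; bids=[#1:3@102 #2:7@97] asks=[-]
After op 3 [order #3] limit_buy(price=103, qty=4): fills=none; bids=[#3:4@103 #1:3@102 #2:7@97] asks=[-]
After op 4 [order #4] limit_sell(price=105, qty=3): fills=none; bids=[#3:4@103 #1:3@102 #2:7@97] asks=[#4:3@105]
After op 5 [order #5] market_sell(qty=7): fills=#3x#5:4@103 #1x#5:3@102; bids=[#2:7@97] asks=[#4:3@105]
After op 6 [order #6] limit_buy(price=102, qty=2): fills=none; bids=[#6:2@102 #2:7@97] asks=[#4:3@105]
After op 7 [order #7] market_buy(qty=4): fills=#7x#4:3@105; bids=[#6:2@102 #2:7@97] asks=[-]
After op 8 [order #8] market_buy(qty=7): fills=none; bids=[#6:2@102 #2:7@97] asks=[-]

Answer: 3@105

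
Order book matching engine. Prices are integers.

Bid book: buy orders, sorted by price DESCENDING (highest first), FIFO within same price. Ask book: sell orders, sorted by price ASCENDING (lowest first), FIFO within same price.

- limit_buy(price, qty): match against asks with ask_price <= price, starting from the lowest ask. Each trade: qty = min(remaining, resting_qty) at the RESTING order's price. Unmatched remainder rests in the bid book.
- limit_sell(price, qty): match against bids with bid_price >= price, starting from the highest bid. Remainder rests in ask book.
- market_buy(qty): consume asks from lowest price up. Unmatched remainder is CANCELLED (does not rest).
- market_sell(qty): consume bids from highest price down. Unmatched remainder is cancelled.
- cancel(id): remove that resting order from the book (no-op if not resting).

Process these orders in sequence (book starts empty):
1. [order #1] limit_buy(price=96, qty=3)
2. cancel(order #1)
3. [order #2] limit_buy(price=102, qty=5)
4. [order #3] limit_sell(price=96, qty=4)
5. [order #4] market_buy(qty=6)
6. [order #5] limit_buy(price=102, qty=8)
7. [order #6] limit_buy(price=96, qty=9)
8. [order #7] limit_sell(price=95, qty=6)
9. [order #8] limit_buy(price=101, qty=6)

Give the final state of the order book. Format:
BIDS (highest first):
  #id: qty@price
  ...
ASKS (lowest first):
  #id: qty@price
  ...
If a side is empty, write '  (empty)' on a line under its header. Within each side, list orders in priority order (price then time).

After op 1 [order #1] limit_buy(price=96, qty=3): fills=none; bids=[#1:3@96] asks=[-]
After op 2 cancel(order #1): fills=none; bids=[-] asks=[-]
After op 3 [order #2] limit_buy(price=102, qty=5): fills=none; bids=[#2:5@102] asks=[-]
After op 4 [order #3] limit_sell(price=96, qty=4): fills=#2x#3:4@102; bids=[#2:1@102] asks=[-]
After op 5 [order #4] market_buy(qty=6): fills=none; bids=[#2:1@102] asks=[-]
After op 6 [order #5] limit_buy(price=102, qty=8): fills=none; bids=[#2:1@102 #5:8@102] asks=[-]
After op 7 [order #6] limit_buy(price=96, qty=9): fills=none; bids=[#2:1@102 #5:8@102 #6:9@96] asks=[-]
After op 8 [order #7] limit_sell(price=95, qty=6): fills=#2x#7:1@102 #5x#7:5@102; bids=[#5:3@102 #6:9@96] asks=[-]
After op 9 [order #8] limit_buy(price=101, qty=6): fills=none; bids=[#5:3@102 #8:6@101 #6:9@96] asks=[-]

Answer: BIDS (highest first):
  #5: 3@102
  #8: 6@101
  #6: 9@96
ASKS (lowest first):
  (empty)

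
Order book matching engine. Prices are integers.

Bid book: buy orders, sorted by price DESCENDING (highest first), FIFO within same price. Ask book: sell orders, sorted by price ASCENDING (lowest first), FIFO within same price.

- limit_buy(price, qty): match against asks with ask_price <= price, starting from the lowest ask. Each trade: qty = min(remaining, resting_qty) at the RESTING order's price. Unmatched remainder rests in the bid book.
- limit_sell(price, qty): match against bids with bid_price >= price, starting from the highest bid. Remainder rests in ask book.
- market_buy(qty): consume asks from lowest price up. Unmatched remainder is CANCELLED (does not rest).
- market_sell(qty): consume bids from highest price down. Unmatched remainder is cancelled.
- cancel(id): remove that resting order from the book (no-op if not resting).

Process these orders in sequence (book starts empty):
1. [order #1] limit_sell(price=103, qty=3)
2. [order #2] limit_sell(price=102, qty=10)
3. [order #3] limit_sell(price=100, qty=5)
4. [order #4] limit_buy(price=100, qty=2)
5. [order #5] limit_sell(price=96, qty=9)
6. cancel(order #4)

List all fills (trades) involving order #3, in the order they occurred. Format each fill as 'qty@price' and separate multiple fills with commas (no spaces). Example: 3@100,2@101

Answer: 2@100

Derivation:
After op 1 [order #1] limit_sell(price=103, qty=3): fills=none; bids=[-] asks=[#1:3@103]
After op 2 [order #2] limit_sell(price=102, qty=10): fills=none; bids=[-] asks=[#2:10@102 #1:3@103]
After op 3 [order #3] limit_sell(price=100, qty=5): fills=none; bids=[-] asks=[#3:5@100 #2:10@102 #1:3@103]
After op 4 [order #4] limit_buy(price=100, qty=2): fills=#4x#3:2@100; bids=[-] asks=[#3:3@100 #2:10@102 #1:3@103]
After op 5 [order #5] limit_sell(price=96, qty=9): fills=none; bids=[-] asks=[#5:9@96 #3:3@100 #2:10@102 #1:3@103]
After op 6 cancel(order #4): fills=none; bids=[-] asks=[#5:9@96 #3:3@100 #2:10@102 #1:3@103]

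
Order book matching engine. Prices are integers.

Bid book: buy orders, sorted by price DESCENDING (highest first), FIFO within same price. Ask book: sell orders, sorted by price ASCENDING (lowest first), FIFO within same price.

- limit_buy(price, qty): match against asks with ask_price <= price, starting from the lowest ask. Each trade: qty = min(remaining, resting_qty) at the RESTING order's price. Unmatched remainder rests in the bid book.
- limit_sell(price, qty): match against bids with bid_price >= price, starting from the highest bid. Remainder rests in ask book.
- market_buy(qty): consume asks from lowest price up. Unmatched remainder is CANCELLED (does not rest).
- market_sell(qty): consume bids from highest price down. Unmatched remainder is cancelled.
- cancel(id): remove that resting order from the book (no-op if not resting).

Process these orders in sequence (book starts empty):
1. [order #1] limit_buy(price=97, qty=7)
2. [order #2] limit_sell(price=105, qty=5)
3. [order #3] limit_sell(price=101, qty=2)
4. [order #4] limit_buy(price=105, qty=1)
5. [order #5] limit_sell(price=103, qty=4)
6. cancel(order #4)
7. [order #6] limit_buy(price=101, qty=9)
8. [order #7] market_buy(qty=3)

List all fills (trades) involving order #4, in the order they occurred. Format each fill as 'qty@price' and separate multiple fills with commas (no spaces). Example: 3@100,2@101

After op 1 [order #1] limit_buy(price=97, qty=7): fills=none; bids=[#1:7@97] asks=[-]
After op 2 [order #2] limit_sell(price=105, qty=5): fills=none; bids=[#1:7@97] asks=[#2:5@105]
After op 3 [order #3] limit_sell(price=101, qty=2): fills=none; bids=[#1:7@97] asks=[#3:2@101 #2:5@105]
After op 4 [order #4] limit_buy(price=105, qty=1): fills=#4x#3:1@101; bids=[#1:7@97] asks=[#3:1@101 #2:5@105]
After op 5 [order #5] limit_sell(price=103, qty=4): fills=none; bids=[#1:7@97] asks=[#3:1@101 #5:4@103 #2:5@105]
After op 6 cancel(order #4): fills=none; bids=[#1:7@97] asks=[#3:1@101 #5:4@103 #2:5@105]
After op 7 [order #6] limit_buy(price=101, qty=9): fills=#6x#3:1@101; bids=[#6:8@101 #1:7@97] asks=[#5:4@103 #2:5@105]
After op 8 [order #7] market_buy(qty=3): fills=#7x#5:3@103; bids=[#6:8@101 #1:7@97] asks=[#5:1@103 #2:5@105]

Answer: 1@101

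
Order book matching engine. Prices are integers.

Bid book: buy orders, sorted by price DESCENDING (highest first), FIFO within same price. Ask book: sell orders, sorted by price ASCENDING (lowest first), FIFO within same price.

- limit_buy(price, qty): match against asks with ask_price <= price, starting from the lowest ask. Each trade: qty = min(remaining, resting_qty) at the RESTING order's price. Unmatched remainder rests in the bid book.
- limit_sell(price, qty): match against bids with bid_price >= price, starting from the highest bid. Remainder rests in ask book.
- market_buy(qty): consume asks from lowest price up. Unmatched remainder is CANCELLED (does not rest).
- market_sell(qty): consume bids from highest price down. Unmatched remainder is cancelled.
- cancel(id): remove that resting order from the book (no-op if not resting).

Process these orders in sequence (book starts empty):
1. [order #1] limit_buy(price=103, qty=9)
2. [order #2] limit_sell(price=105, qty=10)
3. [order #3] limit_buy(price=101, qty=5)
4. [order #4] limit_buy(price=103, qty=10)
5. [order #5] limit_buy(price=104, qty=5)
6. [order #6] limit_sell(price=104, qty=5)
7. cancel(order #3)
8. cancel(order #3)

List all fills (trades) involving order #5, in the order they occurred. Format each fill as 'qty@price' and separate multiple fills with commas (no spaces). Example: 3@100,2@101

Answer: 5@104

Derivation:
After op 1 [order #1] limit_buy(price=103, qty=9): fills=none; bids=[#1:9@103] asks=[-]
After op 2 [order #2] limit_sell(price=105, qty=10): fills=none; bids=[#1:9@103] asks=[#2:10@105]
After op 3 [order #3] limit_buy(price=101, qty=5): fills=none; bids=[#1:9@103 #3:5@101] asks=[#2:10@105]
After op 4 [order #4] limit_buy(price=103, qty=10): fills=none; bids=[#1:9@103 #4:10@103 #3:5@101] asks=[#2:10@105]
After op 5 [order #5] limit_buy(price=104, qty=5): fills=none; bids=[#5:5@104 #1:9@103 #4:10@103 #3:5@101] asks=[#2:10@105]
After op 6 [order #6] limit_sell(price=104, qty=5): fills=#5x#6:5@104; bids=[#1:9@103 #4:10@103 #3:5@101] asks=[#2:10@105]
After op 7 cancel(order #3): fills=none; bids=[#1:9@103 #4:10@103] asks=[#2:10@105]
After op 8 cancel(order #3): fills=none; bids=[#1:9@103 #4:10@103] asks=[#2:10@105]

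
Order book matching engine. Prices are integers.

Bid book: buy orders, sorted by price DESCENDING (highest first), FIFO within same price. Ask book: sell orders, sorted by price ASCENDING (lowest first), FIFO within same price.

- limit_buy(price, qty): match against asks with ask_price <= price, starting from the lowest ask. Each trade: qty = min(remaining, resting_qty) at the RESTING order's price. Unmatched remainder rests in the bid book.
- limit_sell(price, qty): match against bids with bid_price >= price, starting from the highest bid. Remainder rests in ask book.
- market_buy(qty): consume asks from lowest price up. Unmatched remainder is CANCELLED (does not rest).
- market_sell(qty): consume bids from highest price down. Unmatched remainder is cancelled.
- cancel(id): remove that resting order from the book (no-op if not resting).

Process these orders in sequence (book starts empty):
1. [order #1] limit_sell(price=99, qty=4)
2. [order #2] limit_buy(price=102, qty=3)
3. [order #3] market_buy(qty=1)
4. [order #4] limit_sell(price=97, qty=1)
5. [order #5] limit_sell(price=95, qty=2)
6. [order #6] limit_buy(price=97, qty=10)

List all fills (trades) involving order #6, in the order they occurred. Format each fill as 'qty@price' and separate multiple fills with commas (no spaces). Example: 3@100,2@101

Answer: 2@95,1@97

Derivation:
After op 1 [order #1] limit_sell(price=99, qty=4): fills=none; bids=[-] asks=[#1:4@99]
After op 2 [order #2] limit_buy(price=102, qty=3): fills=#2x#1:3@99; bids=[-] asks=[#1:1@99]
After op 3 [order #3] market_buy(qty=1): fills=#3x#1:1@99; bids=[-] asks=[-]
After op 4 [order #4] limit_sell(price=97, qty=1): fills=none; bids=[-] asks=[#4:1@97]
After op 5 [order #5] limit_sell(price=95, qty=2): fills=none; bids=[-] asks=[#5:2@95 #4:1@97]
After op 6 [order #6] limit_buy(price=97, qty=10): fills=#6x#5:2@95 #6x#4:1@97; bids=[#6:7@97] asks=[-]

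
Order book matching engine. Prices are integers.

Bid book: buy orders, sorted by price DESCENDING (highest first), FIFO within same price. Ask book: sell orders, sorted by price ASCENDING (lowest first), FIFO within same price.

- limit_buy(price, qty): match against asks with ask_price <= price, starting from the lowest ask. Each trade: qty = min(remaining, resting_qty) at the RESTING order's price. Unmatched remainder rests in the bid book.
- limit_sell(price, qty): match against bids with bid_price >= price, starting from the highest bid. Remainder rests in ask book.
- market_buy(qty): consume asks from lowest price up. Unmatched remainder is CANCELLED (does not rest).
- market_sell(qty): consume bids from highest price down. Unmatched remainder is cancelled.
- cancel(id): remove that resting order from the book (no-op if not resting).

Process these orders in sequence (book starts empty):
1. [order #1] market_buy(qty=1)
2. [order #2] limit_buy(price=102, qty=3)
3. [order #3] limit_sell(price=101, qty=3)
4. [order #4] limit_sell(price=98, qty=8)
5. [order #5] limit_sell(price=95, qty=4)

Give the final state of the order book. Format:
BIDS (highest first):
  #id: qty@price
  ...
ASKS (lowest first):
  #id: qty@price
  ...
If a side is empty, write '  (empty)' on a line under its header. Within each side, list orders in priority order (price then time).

Answer: BIDS (highest first):
  (empty)
ASKS (lowest first):
  #5: 4@95
  #4: 8@98

Derivation:
After op 1 [order #1] market_buy(qty=1): fills=none; bids=[-] asks=[-]
After op 2 [order #2] limit_buy(price=102, qty=3): fills=none; bids=[#2:3@102] asks=[-]
After op 3 [order #3] limit_sell(price=101, qty=3): fills=#2x#3:3@102; bids=[-] asks=[-]
After op 4 [order #4] limit_sell(price=98, qty=8): fills=none; bids=[-] asks=[#4:8@98]
After op 5 [order #5] limit_sell(price=95, qty=4): fills=none; bids=[-] asks=[#5:4@95 #4:8@98]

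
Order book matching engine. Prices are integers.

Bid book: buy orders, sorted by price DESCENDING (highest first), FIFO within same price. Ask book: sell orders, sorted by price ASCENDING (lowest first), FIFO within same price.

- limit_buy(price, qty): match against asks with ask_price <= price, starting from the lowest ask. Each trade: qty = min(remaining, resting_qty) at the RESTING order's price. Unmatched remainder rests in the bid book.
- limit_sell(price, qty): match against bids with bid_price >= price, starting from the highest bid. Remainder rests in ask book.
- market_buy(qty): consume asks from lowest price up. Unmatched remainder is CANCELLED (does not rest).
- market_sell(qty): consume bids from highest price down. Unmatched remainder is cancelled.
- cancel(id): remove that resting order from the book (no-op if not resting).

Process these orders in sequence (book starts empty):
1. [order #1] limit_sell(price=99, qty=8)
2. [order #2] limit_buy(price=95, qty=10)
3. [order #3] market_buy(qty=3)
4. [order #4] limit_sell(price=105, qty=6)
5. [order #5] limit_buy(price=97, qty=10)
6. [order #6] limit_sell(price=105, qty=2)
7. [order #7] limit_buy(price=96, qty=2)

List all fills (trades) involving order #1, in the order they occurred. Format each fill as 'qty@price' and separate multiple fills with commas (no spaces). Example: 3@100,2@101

Answer: 3@99

Derivation:
After op 1 [order #1] limit_sell(price=99, qty=8): fills=none; bids=[-] asks=[#1:8@99]
After op 2 [order #2] limit_buy(price=95, qty=10): fills=none; bids=[#2:10@95] asks=[#1:8@99]
After op 3 [order #3] market_buy(qty=3): fills=#3x#1:3@99; bids=[#2:10@95] asks=[#1:5@99]
After op 4 [order #4] limit_sell(price=105, qty=6): fills=none; bids=[#2:10@95] asks=[#1:5@99 #4:6@105]
After op 5 [order #5] limit_buy(price=97, qty=10): fills=none; bids=[#5:10@97 #2:10@95] asks=[#1:5@99 #4:6@105]
After op 6 [order #6] limit_sell(price=105, qty=2): fills=none; bids=[#5:10@97 #2:10@95] asks=[#1:5@99 #4:6@105 #6:2@105]
After op 7 [order #7] limit_buy(price=96, qty=2): fills=none; bids=[#5:10@97 #7:2@96 #2:10@95] asks=[#1:5@99 #4:6@105 #6:2@105]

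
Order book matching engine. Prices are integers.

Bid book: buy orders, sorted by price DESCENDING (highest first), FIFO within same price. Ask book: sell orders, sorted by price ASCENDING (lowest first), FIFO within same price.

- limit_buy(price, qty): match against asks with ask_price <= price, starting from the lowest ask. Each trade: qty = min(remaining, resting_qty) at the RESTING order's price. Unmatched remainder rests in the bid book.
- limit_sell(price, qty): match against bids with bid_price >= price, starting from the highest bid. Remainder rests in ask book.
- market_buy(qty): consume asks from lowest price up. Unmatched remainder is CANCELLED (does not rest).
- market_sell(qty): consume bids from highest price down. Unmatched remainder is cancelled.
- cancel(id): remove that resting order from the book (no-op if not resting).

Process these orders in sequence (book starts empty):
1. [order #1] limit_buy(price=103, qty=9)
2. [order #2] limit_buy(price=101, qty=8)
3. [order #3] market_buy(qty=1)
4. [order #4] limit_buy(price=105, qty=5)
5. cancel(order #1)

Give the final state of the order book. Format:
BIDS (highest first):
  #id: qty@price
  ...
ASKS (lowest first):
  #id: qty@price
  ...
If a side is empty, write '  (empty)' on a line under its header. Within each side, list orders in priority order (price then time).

Answer: BIDS (highest first):
  #4: 5@105
  #2: 8@101
ASKS (lowest first):
  (empty)

Derivation:
After op 1 [order #1] limit_buy(price=103, qty=9): fills=none; bids=[#1:9@103] asks=[-]
After op 2 [order #2] limit_buy(price=101, qty=8): fills=none; bids=[#1:9@103 #2:8@101] asks=[-]
After op 3 [order #3] market_buy(qty=1): fills=none; bids=[#1:9@103 #2:8@101] asks=[-]
After op 4 [order #4] limit_buy(price=105, qty=5): fills=none; bids=[#4:5@105 #1:9@103 #2:8@101] asks=[-]
After op 5 cancel(order #1): fills=none; bids=[#4:5@105 #2:8@101] asks=[-]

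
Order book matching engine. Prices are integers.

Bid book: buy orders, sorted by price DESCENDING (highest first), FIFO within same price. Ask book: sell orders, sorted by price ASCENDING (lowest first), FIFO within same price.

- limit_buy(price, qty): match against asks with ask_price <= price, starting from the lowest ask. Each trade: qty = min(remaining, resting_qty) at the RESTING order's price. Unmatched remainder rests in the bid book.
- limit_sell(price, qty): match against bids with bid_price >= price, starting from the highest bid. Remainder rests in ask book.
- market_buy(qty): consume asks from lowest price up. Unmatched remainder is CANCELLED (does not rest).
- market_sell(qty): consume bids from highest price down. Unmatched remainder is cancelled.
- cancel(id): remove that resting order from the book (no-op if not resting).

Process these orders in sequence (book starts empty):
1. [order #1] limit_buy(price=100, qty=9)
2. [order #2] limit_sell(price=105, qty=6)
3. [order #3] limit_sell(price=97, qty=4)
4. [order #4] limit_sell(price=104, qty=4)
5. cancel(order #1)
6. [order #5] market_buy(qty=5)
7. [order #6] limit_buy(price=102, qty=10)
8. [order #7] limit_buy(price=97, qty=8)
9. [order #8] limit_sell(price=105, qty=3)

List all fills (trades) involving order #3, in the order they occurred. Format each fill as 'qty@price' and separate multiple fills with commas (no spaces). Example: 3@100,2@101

Answer: 4@100

Derivation:
After op 1 [order #1] limit_buy(price=100, qty=9): fills=none; bids=[#1:9@100] asks=[-]
After op 2 [order #2] limit_sell(price=105, qty=6): fills=none; bids=[#1:9@100] asks=[#2:6@105]
After op 3 [order #3] limit_sell(price=97, qty=4): fills=#1x#3:4@100; bids=[#1:5@100] asks=[#2:6@105]
After op 4 [order #4] limit_sell(price=104, qty=4): fills=none; bids=[#1:5@100] asks=[#4:4@104 #2:6@105]
After op 5 cancel(order #1): fills=none; bids=[-] asks=[#4:4@104 #2:6@105]
After op 6 [order #5] market_buy(qty=5): fills=#5x#4:4@104 #5x#2:1@105; bids=[-] asks=[#2:5@105]
After op 7 [order #6] limit_buy(price=102, qty=10): fills=none; bids=[#6:10@102] asks=[#2:5@105]
After op 8 [order #7] limit_buy(price=97, qty=8): fills=none; bids=[#6:10@102 #7:8@97] asks=[#2:5@105]
After op 9 [order #8] limit_sell(price=105, qty=3): fills=none; bids=[#6:10@102 #7:8@97] asks=[#2:5@105 #8:3@105]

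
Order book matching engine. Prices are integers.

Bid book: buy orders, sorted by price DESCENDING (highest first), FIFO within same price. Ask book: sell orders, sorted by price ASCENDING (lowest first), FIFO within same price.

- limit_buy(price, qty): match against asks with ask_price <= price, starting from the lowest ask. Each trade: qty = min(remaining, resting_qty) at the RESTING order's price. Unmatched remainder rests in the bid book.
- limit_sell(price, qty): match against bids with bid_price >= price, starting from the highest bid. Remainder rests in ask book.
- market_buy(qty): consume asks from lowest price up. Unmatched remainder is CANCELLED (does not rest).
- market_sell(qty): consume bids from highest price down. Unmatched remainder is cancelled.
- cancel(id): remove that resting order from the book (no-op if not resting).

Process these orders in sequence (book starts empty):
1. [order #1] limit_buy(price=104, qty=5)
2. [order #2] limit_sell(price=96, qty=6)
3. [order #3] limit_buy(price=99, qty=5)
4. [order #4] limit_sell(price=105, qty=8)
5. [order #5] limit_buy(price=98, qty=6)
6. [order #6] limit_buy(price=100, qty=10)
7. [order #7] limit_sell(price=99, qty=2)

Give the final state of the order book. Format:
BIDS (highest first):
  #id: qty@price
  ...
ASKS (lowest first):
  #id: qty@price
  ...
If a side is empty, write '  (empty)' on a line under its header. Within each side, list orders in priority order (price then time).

Answer: BIDS (highest first):
  #6: 8@100
  #3: 4@99
  #5: 6@98
ASKS (lowest first):
  #4: 8@105

Derivation:
After op 1 [order #1] limit_buy(price=104, qty=5): fills=none; bids=[#1:5@104] asks=[-]
After op 2 [order #2] limit_sell(price=96, qty=6): fills=#1x#2:5@104; bids=[-] asks=[#2:1@96]
After op 3 [order #3] limit_buy(price=99, qty=5): fills=#3x#2:1@96; bids=[#3:4@99] asks=[-]
After op 4 [order #4] limit_sell(price=105, qty=8): fills=none; bids=[#3:4@99] asks=[#4:8@105]
After op 5 [order #5] limit_buy(price=98, qty=6): fills=none; bids=[#3:4@99 #5:6@98] asks=[#4:8@105]
After op 6 [order #6] limit_buy(price=100, qty=10): fills=none; bids=[#6:10@100 #3:4@99 #5:6@98] asks=[#4:8@105]
After op 7 [order #7] limit_sell(price=99, qty=2): fills=#6x#7:2@100; bids=[#6:8@100 #3:4@99 #5:6@98] asks=[#4:8@105]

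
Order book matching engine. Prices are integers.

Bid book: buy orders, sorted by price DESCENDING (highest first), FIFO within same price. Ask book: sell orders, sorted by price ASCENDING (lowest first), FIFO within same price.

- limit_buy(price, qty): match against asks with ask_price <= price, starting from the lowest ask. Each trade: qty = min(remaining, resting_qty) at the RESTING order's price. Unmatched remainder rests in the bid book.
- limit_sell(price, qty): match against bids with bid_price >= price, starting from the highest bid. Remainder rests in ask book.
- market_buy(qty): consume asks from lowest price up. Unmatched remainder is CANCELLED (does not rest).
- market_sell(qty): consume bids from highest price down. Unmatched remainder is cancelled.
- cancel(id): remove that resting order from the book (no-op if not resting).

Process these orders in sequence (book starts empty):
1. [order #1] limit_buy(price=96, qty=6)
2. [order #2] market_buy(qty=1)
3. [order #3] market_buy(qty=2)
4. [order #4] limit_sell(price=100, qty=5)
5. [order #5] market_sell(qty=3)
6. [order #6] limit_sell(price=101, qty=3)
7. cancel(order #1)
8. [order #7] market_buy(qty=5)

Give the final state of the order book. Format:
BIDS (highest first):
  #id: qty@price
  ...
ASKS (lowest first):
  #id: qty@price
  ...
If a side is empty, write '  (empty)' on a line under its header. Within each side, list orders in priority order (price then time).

Answer: BIDS (highest first):
  (empty)
ASKS (lowest first):
  #6: 3@101

Derivation:
After op 1 [order #1] limit_buy(price=96, qty=6): fills=none; bids=[#1:6@96] asks=[-]
After op 2 [order #2] market_buy(qty=1): fills=none; bids=[#1:6@96] asks=[-]
After op 3 [order #3] market_buy(qty=2): fills=none; bids=[#1:6@96] asks=[-]
After op 4 [order #4] limit_sell(price=100, qty=5): fills=none; bids=[#1:6@96] asks=[#4:5@100]
After op 5 [order #5] market_sell(qty=3): fills=#1x#5:3@96; bids=[#1:3@96] asks=[#4:5@100]
After op 6 [order #6] limit_sell(price=101, qty=3): fills=none; bids=[#1:3@96] asks=[#4:5@100 #6:3@101]
After op 7 cancel(order #1): fills=none; bids=[-] asks=[#4:5@100 #6:3@101]
After op 8 [order #7] market_buy(qty=5): fills=#7x#4:5@100; bids=[-] asks=[#6:3@101]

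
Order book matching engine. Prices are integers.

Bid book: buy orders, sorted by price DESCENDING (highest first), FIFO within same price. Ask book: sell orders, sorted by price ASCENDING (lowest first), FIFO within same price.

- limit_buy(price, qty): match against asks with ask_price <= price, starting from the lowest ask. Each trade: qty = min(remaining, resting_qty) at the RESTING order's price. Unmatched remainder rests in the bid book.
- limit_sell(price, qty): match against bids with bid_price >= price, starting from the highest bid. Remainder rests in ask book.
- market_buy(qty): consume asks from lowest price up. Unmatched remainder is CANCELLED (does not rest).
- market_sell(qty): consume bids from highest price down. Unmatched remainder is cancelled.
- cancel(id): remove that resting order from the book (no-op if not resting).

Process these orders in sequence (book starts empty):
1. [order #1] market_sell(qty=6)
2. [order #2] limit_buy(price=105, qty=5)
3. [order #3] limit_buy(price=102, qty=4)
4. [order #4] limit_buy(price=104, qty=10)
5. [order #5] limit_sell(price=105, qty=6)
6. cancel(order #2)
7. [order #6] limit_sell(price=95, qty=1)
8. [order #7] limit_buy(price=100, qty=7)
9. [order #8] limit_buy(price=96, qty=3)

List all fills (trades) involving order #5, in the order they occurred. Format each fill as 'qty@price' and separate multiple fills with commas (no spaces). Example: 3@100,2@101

After op 1 [order #1] market_sell(qty=6): fills=none; bids=[-] asks=[-]
After op 2 [order #2] limit_buy(price=105, qty=5): fills=none; bids=[#2:5@105] asks=[-]
After op 3 [order #3] limit_buy(price=102, qty=4): fills=none; bids=[#2:5@105 #3:4@102] asks=[-]
After op 4 [order #4] limit_buy(price=104, qty=10): fills=none; bids=[#2:5@105 #4:10@104 #3:4@102] asks=[-]
After op 5 [order #5] limit_sell(price=105, qty=6): fills=#2x#5:5@105; bids=[#4:10@104 #3:4@102] asks=[#5:1@105]
After op 6 cancel(order #2): fills=none; bids=[#4:10@104 #3:4@102] asks=[#5:1@105]
After op 7 [order #6] limit_sell(price=95, qty=1): fills=#4x#6:1@104; bids=[#4:9@104 #3:4@102] asks=[#5:1@105]
After op 8 [order #7] limit_buy(price=100, qty=7): fills=none; bids=[#4:9@104 #3:4@102 #7:7@100] asks=[#5:1@105]
After op 9 [order #8] limit_buy(price=96, qty=3): fills=none; bids=[#4:9@104 #3:4@102 #7:7@100 #8:3@96] asks=[#5:1@105]

Answer: 5@105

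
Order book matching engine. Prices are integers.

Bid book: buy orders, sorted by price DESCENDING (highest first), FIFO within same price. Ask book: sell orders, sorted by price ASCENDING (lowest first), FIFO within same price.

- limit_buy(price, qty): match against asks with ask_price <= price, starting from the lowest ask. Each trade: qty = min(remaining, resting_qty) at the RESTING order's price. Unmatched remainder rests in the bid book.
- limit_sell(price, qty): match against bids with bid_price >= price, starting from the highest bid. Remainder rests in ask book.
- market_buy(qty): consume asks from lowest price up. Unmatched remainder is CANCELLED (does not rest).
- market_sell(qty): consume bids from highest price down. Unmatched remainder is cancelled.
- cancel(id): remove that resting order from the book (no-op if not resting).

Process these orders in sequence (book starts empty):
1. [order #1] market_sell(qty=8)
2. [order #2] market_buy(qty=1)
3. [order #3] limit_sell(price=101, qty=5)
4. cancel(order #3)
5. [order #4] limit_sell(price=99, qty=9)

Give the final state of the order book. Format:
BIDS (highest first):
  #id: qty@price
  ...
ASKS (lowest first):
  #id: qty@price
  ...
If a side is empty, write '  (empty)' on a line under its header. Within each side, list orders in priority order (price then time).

Answer: BIDS (highest first):
  (empty)
ASKS (lowest first):
  #4: 9@99

Derivation:
After op 1 [order #1] market_sell(qty=8): fills=none; bids=[-] asks=[-]
After op 2 [order #2] market_buy(qty=1): fills=none; bids=[-] asks=[-]
After op 3 [order #3] limit_sell(price=101, qty=5): fills=none; bids=[-] asks=[#3:5@101]
After op 4 cancel(order #3): fills=none; bids=[-] asks=[-]
After op 5 [order #4] limit_sell(price=99, qty=9): fills=none; bids=[-] asks=[#4:9@99]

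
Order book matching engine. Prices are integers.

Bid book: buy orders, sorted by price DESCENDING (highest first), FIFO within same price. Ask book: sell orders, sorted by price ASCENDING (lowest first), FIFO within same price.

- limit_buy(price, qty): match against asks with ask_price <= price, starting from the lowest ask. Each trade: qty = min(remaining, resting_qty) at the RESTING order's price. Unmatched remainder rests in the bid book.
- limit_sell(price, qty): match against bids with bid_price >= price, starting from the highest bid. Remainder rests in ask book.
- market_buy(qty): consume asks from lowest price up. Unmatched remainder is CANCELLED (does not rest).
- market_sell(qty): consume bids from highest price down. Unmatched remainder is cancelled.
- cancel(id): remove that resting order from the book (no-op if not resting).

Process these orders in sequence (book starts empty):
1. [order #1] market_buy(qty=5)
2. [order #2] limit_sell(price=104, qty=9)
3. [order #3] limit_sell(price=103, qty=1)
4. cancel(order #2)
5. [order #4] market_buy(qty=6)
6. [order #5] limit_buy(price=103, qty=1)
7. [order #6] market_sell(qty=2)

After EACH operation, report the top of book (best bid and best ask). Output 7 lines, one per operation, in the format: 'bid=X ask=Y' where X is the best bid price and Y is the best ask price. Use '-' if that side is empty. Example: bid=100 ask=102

After op 1 [order #1] market_buy(qty=5): fills=none; bids=[-] asks=[-]
After op 2 [order #2] limit_sell(price=104, qty=9): fills=none; bids=[-] asks=[#2:9@104]
After op 3 [order #3] limit_sell(price=103, qty=1): fills=none; bids=[-] asks=[#3:1@103 #2:9@104]
After op 4 cancel(order #2): fills=none; bids=[-] asks=[#3:1@103]
After op 5 [order #4] market_buy(qty=6): fills=#4x#3:1@103; bids=[-] asks=[-]
After op 6 [order #5] limit_buy(price=103, qty=1): fills=none; bids=[#5:1@103] asks=[-]
After op 7 [order #6] market_sell(qty=2): fills=#5x#6:1@103; bids=[-] asks=[-]

Answer: bid=- ask=-
bid=- ask=104
bid=- ask=103
bid=- ask=103
bid=- ask=-
bid=103 ask=-
bid=- ask=-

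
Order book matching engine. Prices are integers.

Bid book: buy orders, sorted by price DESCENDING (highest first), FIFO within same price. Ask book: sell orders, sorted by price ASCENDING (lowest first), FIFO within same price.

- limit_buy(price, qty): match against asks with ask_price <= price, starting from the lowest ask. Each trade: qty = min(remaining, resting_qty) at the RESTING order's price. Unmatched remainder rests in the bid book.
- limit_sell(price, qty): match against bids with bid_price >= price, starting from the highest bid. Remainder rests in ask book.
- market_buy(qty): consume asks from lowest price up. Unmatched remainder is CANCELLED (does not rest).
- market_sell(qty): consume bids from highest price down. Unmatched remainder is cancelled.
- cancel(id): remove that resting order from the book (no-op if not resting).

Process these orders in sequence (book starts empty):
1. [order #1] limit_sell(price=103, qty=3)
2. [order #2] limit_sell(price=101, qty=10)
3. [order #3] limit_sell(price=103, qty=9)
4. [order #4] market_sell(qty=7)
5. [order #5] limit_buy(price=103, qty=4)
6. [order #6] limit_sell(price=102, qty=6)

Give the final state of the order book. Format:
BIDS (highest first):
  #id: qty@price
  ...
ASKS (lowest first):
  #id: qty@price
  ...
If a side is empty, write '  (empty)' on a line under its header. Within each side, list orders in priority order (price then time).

Answer: BIDS (highest first):
  (empty)
ASKS (lowest first):
  #2: 6@101
  #6: 6@102
  #1: 3@103
  #3: 9@103

Derivation:
After op 1 [order #1] limit_sell(price=103, qty=3): fills=none; bids=[-] asks=[#1:3@103]
After op 2 [order #2] limit_sell(price=101, qty=10): fills=none; bids=[-] asks=[#2:10@101 #1:3@103]
After op 3 [order #3] limit_sell(price=103, qty=9): fills=none; bids=[-] asks=[#2:10@101 #1:3@103 #3:9@103]
After op 4 [order #4] market_sell(qty=7): fills=none; bids=[-] asks=[#2:10@101 #1:3@103 #3:9@103]
After op 5 [order #5] limit_buy(price=103, qty=4): fills=#5x#2:4@101; bids=[-] asks=[#2:6@101 #1:3@103 #3:9@103]
After op 6 [order #6] limit_sell(price=102, qty=6): fills=none; bids=[-] asks=[#2:6@101 #6:6@102 #1:3@103 #3:9@103]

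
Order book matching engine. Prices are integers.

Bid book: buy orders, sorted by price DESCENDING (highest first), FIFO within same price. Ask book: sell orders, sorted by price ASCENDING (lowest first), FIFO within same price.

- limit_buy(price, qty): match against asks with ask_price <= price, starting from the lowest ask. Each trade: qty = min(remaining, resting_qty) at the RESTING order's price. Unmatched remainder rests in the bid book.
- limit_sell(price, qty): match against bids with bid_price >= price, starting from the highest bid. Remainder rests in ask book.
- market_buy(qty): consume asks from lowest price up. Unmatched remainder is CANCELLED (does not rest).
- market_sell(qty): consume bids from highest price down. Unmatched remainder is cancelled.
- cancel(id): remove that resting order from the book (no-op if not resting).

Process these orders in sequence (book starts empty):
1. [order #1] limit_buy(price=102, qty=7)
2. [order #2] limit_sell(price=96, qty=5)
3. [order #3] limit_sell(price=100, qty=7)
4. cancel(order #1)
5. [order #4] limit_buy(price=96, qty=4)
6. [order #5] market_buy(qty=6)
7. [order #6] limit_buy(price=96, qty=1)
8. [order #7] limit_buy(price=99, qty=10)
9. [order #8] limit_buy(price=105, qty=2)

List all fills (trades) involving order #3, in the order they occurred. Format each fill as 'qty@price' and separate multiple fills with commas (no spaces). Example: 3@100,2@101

Answer: 2@102,5@100

Derivation:
After op 1 [order #1] limit_buy(price=102, qty=7): fills=none; bids=[#1:7@102] asks=[-]
After op 2 [order #2] limit_sell(price=96, qty=5): fills=#1x#2:5@102; bids=[#1:2@102] asks=[-]
After op 3 [order #3] limit_sell(price=100, qty=7): fills=#1x#3:2@102; bids=[-] asks=[#3:5@100]
After op 4 cancel(order #1): fills=none; bids=[-] asks=[#3:5@100]
After op 5 [order #4] limit_buy(price=96, qty=4): fills=none; bids=[#4:4@96] asks=[#3:5@100]
After op 6 [order #5] market_buy(qty=6): fills=#5x#3:5@100; bids=[#4:4@96] asks=[-]
After op 7 [order #6] limit_buy(price=96, qty=1): fills=none; bids=[#4:4@96 #6:1@96] asks=[-]
After op 8 [order #7] limit_buy(price=99, qty=10): fills=none; bids=[#7:10@99 #4:4@96 #6:1@96] asks=[-]
After op 9 [order #8] limit_buy(price=105, qty=2): fills=none; bids=[#8:2@105 #7:10@99 #4:4@96 #6:1@96] asks=[-]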